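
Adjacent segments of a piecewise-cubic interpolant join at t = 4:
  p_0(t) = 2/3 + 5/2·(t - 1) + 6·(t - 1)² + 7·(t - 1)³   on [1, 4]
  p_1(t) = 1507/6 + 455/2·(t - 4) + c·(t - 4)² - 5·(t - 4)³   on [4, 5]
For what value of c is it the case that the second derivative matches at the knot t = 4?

69

p_0''(t) = 12 + 42·(t - 1), so p_0''(4) = 138. On the right, p_1''(4) = 2c, so c = 69.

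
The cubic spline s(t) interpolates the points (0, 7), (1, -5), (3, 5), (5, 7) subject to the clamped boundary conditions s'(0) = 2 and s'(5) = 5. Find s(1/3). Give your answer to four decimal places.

Put m_i = s'' at the i-th knot. Here h = (1, 2, 2) and Δ = (-12, 5, 1), so the interior equations h_(i-1)·m_(i-1) + 2(h_(i-1)+h_i)·m_i + h_i·m_(i+1) = 6(Δ_i − Δ_(i-1)) read
  1·m_0 + 6·m_1 + 2·m_2 = 6(Δ_1 - Δ_0) = 102
  2·m_1 + 8·m_2 + 2·m_3 = 6(Δ_2 - Δ_1) = -24
Clamped end conditions give two more equations: 2h_0·m_0 + h_0·m_1 = 6(Δ_0 - s'(0)) = -84 and h_2·m_2 + 2h_2·m_3 = 6(s'(5) - Δ_2) = 24.
Hence m_0 = -1326/23, m_1 = 720/23, m_2 = -324/23, m_3 = 300/23.
On [0, 1], s(t) = 7 + 2·t - 663/23·t² + 341/23·t³.
With t = 1/3: s(1/3) = 3113/621.

5.0129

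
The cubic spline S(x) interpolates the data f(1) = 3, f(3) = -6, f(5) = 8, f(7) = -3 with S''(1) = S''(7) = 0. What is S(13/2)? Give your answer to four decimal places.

1.6719

Write M_i for S''(x_i). With h_i = 2, 2, 2 and divided differences Δ_i = -9/2, 7, -11/2, the continuity of S' gives the tridiagonal system
  2·M_0 + 8·M_1 + 2·M_2 = 6(Δ_1 - Δ_0) = 69
  2·M_1 + 8·M_2 + 2·M_3 = 6(Δ_2 - Δ_1) = -75
Natural end conditions: M_0 = M_3 = 0.
Forward elimination and back-substitution give M_0 = 0, M_1 = 117/10, M_2 = -123/10, M_3 = 0.
On [5, 7], S(x) = 8 + 27/10·(x - 5) - 123/20·(x - 5)² + 41/40·(x - 5)³.
With (x - 5) = 3/2: S(13/2) = 107/64.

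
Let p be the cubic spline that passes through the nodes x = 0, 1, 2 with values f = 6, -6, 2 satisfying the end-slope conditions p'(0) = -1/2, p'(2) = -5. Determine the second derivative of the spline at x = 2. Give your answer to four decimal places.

-71.2500

Write m_i for p''(x_i). With h_i = 1, 1 and divided differences Δ_i = -12, 8, the continuity of p' gives the tridiagonal system
  1·m_0 + 4·m_1 + 1·m_2 = 6(Δ_1 - Δ_0) = 120
Clamped end conditions give two more equations: 2h_0·m_0 + h_0·m_1 = 6(Δ_0 - p'(0)) = -69 and h_1·m_1 + 2h_1·m_2 = 6(p'(2) - Δ_1) = -78.
Forward elimination and back-substitution give m_0 = -267/4, m_1 = 129/2, m_2 = -285/4.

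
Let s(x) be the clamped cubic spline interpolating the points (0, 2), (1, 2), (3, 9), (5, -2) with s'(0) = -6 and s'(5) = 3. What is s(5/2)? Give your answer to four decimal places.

9.2452

Let M_i = s''(x_i). Step sizes h_i = 1, 2, 2; slopes of the chords Δ_i = (y_(i+1) - y_i)/h_i = 0, 7/2, -11/2.
  1·M_0 + 6·M_1 + 2·M_2 = 6(Δ_1 - Δ_0) = 21
  2·M_1 + 8·M_2 + 2·M_3 = 6(Δ_2 - Δ_1) = -54
Clamped end conditions give two more equations: 2h_0·M_0 + h_0·M_1 = 6(Δ_0 - s'(0)) = 36 and h_2·M_2 + 2h_2·M_3 = 6(s'(5) - Δ_2) = 51.
Solving the tridiagonal system: M_0 = 354/23, M_1 = 120/23, M_2 = -591/46, M_3 = 441/23.
On [1, 3], s(x) = 2 + 99/23·(x - 1) + 60/23·(x - 1)² - 277/184·(x - 1)³.
With (x - 1) = 3/2: s(5/2) = 13609/1472.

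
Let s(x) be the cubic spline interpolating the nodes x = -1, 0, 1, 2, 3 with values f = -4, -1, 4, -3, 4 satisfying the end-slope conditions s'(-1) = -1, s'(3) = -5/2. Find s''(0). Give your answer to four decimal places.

Put M_i = s'' at the i-th knot. Here h = (1, 1, 1, 1) and Δ = (3, 5, -7, 7), so the interior equations h_(i-1)·M_(i-1) + 2(h_(i-1)+h_i)·M_i + h_i·M_(i+1) = 6(Δ_i − Δ_(i-1)) read
  1·M_0 + 4·M_1 + 1·M_2 = 6(Δ_1 - Δ_0) = 12
  1·M_1 + 4·M_2 + 1·M_3 = 6(Δ_2 - Δ_1) = -72
  1·M_2 + 4·M_3 + 1·M_4 = 6(Δ_3 - Δ_2) = 84
Clamped end conditions give two more equations: 2h_0·M_0 + h_0·M_1 = 6(Δ_0 - s'(-1)) = 24 and h_3·M_3 + 2h_3·M_4 = 6(s'(3) - Δ_3) = -57.
Hence M_0 = 429/56, M_1 = 243/28, M_2 = -243/8, M_3 = 1143/28, M_4 = -2739/56.

8.6786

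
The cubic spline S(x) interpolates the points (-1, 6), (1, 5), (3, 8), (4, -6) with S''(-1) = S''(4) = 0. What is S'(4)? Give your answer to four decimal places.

With M_i denoting the second derivative at x_i, h_i = 2, 2, 1, and Δ_i = (y_(i+1) − y_i)/h_i = -1/2, 3/2, -14:
  2·M_0 + 8·M_1 + 2·M_2 = 6(Δ_1 - Δ_0) = 12
  2·M_1 + 6·M_2 + 1·M_3 = 6(Δ_2 - Δ_1) = -93
Natural end conditions: M_0 = M_3 = 0.
Solving the tridiagonal system: M_0 = 0, M_1 = 129/22, M_2 = -192/11, M_3 = 0.
On [3, 4], S'(x) = b_2 + 2c_2·(x - 3) + 3d_2·(x - 3)² with b_2 = Δ_2 - h_2(2M_2 + M_3)/6 = -90/11, c_2 = M_2/2 = -96/11, d_2 = (M_3 - M_2)/(6h_2) = 32/11. So S'(4) = -186/11.

-16.9091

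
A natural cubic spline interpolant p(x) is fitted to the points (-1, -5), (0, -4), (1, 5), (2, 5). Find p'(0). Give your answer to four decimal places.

6.4667

Let σ_i = p''(x_i). Step sizes h_i = 1, 1, 1; slopes of the chords Δ_i = (y_(i+1) - y_i)/h_i = 1, 9, 0.
  1·σ_0 + 4·σ_1 + 1·σ_2 = 6(Δ_1 - Δ_0) = 48
  1·σ_1 + 4·σ_2 + 1·σ_3 = 6(Δ_2 - Δ_1) = -54
Natural end conditions: σ_0 = σ_3 = 0.
Hence σ_0 = 0, σ_1 = 82/5, σ_2 = -88/5, σ_3 = 0.
On [0, 1], p'(x) = b_1 + 2c_1·x + 3d_1·x² with b_1 = Δ_1 - h_1(2σ_1 + σ_2)/6 = 97/15, c_1 = σ_1/2 = 41/5, d_1 = (σ_2 - σ_1)/(6h_1) = -17/3. So p'(0) = 97/15.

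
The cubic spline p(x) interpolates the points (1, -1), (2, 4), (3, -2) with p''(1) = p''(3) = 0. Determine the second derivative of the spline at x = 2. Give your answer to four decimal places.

-16.5000

Write M_i for p''(x_i). With h_i = 1, 1 and divided differences Δ_i = 5, -6, the continuity of p' gives the tridiagonal system
  1·M_0 + 4·M_1 + 1·M_2 = 6(Δ_1 - Δ_0) = -66
Natural end conditions: M_0 = M_2 = 0.
Solving the tridiagonal system: M_0 = 0, M_1 = -33/2, M_2 = 0.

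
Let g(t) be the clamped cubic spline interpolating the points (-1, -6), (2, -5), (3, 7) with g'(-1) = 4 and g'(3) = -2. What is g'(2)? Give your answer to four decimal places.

Let σ_i = g''(x_i). Step sizes h_i = 3, 1; slopes of the chords Δ_i = (y_(i+1) - y_i)/h_i = 1/3, 12.
  3·σ_0 + 8·σ_1 + 1·σ_2 = 6(Δ_1 - Δ_0) = 70
Clamped end conditions give two more equations: 2h_0·σ_0 + h_0·σ_1 = 6(Δ_0 - g'(-1)) = -22 and h_1·σ_1 + 2h_1·σ_2 = 6(g'(3) - Δ_1) = -84.
Forward elimination and back-substitution give σ_0 = -167/12, σ_1 = 41/2, σ_2 = -209/4.
On [2, 3], g'(t) = b_1 + 2c_1·(t - 2) + 3d_1·(t - 2)² with b_1 = Δ_1 - h_1(2σ_1 + σ_2)/6 = 111/8, c_1 = σ_1/2 = 41/4, d_1 = (σ_2 - σ_1)/(6h_1) = -97/8. So g'(2) = 111/8.

13.8750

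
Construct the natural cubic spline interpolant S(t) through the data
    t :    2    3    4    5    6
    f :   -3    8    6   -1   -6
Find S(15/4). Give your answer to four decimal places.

7.4350

Put σ_i = S'' at the i-th knot. Here h = (1, 1, 1, 1) and Δ = (11, -2, -7, -5), so the interior equations h_(i-1)·σ_(i-1) + 2(h_(i-1)+h_i)·σ_i + h_i·σ_(i+1) = 6(Δ_i − Δ_(i-1)) read
  1·σ_0 + 4·σ_1 + 1·σ_2 = 6(Δ_1 - Δ_0) = -78
  1·σ_1 + 4·σ_2 + 1·σ_3 = 6(Δ_2 - Δ_1) = -30
  1·σ_2 + 4·σ_3 + 1·σ_4 = 6(Δ_3 - Δ_2) = 12
Natural end conditions: σ_0 = σ_4 = 0.
Forward elimination and back-substitution give σ_0 = 0, σ_1 = -519/28, σ_2 = -27/7, σ_3 = 111/28, σ_4 = 0.
On [3, 4], S(t) = 8 + 135/28·(t - 3) - 519/56·(t - 3)² + 137/56·(t - 3)³.
With (t - 3) = 3/4: S(15/4) = 26647/3584.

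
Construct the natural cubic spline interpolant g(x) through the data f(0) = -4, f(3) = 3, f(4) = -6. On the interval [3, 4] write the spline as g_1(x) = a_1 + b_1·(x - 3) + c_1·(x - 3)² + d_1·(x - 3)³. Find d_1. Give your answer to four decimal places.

1.4167

Write m_i for g''(x_i). With h_i = 3, 1 and divided differences Δ_i = 7/3, -9, the continuity of g' gives the tridiagonal system
  3·m_0 + 8·m_1 + 1·m_2 = 6(Δ_1 - Δ_0) = -68
Natural end conditions: m_0 = m_2 = 0.
Solving: m_0 = 0, m_1 = -17/2, m_2 = 0.
On [3, 4], with g_1(x) = a_1 + b_1·(x - 3) + c_1·(x - 3)² + d_1·(x - 3)³: c_1 = m_1/2 = -17/4, d_1 = (m_2 - m_1)/(6h_1) = 17/12, b_1 = Δ_1 - h_1(2m_1 + m_2)/6 = -37/6.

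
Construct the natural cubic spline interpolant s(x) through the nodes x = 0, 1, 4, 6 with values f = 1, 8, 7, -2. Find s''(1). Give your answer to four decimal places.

Put m_i = s'' at the i-th knot. Here h = (1, 3, 2) and Δ = (7, -1/3, -9/2), so the interior equations h_(i-1)·m_(i-1) + 2(h_(i-1)+h_i)·m_i + h_i·m_(i+1) = 6(Δ_i − Δ_(i-1)) read
  1·m_0 + 8·m_1 + 3·m_2 = 6(Δ_1 - Δ_0) = -44
  3·m_1 + 10·m_2 + 2·m_3 = 6(Δ_2 - Δ_1) = -25
Natural end conditions: m_0 = m_3 = 0.
Hence m_0 = 0, m_1 = -365/71, m_2 = -68/71, m_3 = 0.

-5.1408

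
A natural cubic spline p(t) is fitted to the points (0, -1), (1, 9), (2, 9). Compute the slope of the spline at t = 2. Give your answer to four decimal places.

Put σ_i = p'' at the i-th knot. Here h = (1, 1) and Δ = (10, 0), so the interior equations h_(i-1)·σ_(i-1) + 2(h_(i-1)+h_i)·σ_i + h_i·σ_(i+1) = 6(Δ_i − Δ_(i-1)) read
  1·σ_0 + 4·σ_1 + 1·σ_2 = 6(Δ_1 - Δ_0) = -60
Natural end conditions: σ_0 = σ_2 = 0.
Solving the tridiagonal system: σ_0 = 0, σ_1 = -15, σ_2 = 0.
On [1, 2], p'(t) = b_1 + 2c_1·(t - 1) + 3d_1·(t - 1)² with b_1 = Δ_1 - h_1(2σ_1 + σ_2)/6 = 5, c_1 = σ_1/2 = -15/2, d_1 = (σ_2 - σ_1)/(6h_1) = 5/2. So p'(2) = -5/2.

-2.5000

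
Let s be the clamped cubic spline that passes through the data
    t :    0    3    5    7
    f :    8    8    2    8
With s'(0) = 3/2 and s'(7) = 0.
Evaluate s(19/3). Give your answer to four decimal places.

6.5646

Write σ_i for s''(x_i). With h_i = 3, 2, 2 and divided differences Δ_i = 0, -3, 3, the continuity of s' gives the tridiagonal system
  3·σ_0 + 10·σ_1 + 2·σ_2 = 6(Δ_1 - Δ_0) = -18
  2·σ_1 + 8·σ_2 + 2·σ_3 = 6(Δ_2 - Δ_1) = 36
Clamped end conditions give two more equations: 2h_0·σ_0 + h_0·σ_1 = 6(Δ_0 - s'(0)) = -9 and h_2·σ_2 + 2h_2·σ_3 = 6(s'(7) - Δ_2) = -18.
Solving the tridiagonal system: σ_0 = 6/37, σ_1 = -123/37, σ_2 = 273/37, σ_3 = -303/37.
On [5, 7], s(t) = 2 + 30/37·(t - 5) + 273/74·(t - 5)² - 48/37·(t - 5)³.
With (t - 5) = 4/3: s(19/3) = 2186/333.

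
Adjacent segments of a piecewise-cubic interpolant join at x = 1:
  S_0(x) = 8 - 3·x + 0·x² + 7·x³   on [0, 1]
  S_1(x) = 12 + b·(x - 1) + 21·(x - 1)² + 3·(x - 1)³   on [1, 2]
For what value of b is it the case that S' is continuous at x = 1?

18

S_0'(x) = -3 + 0·x + 21·x², so S_0'(1) = 18. On the right, S_1'(1) = b, so b = 18.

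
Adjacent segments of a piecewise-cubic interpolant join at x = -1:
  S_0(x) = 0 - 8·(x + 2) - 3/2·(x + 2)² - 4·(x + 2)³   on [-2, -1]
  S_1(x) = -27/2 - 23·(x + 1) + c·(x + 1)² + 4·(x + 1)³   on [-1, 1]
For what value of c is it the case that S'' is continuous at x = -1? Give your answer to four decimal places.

S_0''(x) = -3 - 24·(x + 2), so S_0''(-1) = -27. On the right, S_1''(-1) = 2c, so c = -27/2.

-13.5000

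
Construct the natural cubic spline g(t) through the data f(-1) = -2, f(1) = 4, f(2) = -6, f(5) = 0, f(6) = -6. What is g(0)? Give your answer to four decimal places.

With M_i denoting the second derivative at x_i, h_i = 2, 1, 3, 1, and Δ_i = (y_(i+1) − y_i)/h_i = 3, -10, 2, -6:
  2·M_0 + 6·M_1 + 1·M_2 = 6(Δ_1 - Δ_0) = -78
  1·M_1 + 8·M_2 + 3·M_3 = 6(Δ_2 - Δ_1) = 72
  3·M_2 + 8·M_3 + 1·M_4 = 6(Δ_3 - Δ_2) = -48
Natural end conditions: M_0 = M_4 = 0.
Solving the tridiagonal system: M_0 = 0, M_1 = -2505/161, M_2 = 2472/161, M_3 = -1893/161, M_4 = 0.
On [-1, 1], g(t) = -2 + 1318/161·(t + 1) + 0·(t + 1)² - 835/644·(t + 1)³.
With (t + 1) = 1: g(0) = 3149/644.

4.8898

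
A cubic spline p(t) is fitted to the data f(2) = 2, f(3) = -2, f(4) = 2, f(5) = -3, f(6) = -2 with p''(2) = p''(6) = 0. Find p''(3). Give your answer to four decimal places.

17.3571

Put M_i = p'' at the i-th knot. Here h = (1, 1, 1, 1) and Δ = (-4, 4, -5, 1), so the interior equations h_(i-1)·M_(i-1) + 2(h_(i-1)+h_i)·M_i + h_i·M_(i+1) = 6(Δ_i − Δ_(i-1)) read
  1·M_0 + 4·M_1 + 1·M_2 = 6(Δ_1 - Δ_0) = 48
  1·M_1 + 4·M_2 + 1·M_3 = 6(Δ_2 - Δ_1) = -54
  1·M_2 + 4·M_3 + 1·M_4 = 6(Δ_3 - Δ_2) = 36
Natural end conditions: M_0 = M_4 = 0.
Forward elimination and back-substitution give M_0 = 0, M_1 = 243/14, M_2 = -150/7, M_3 = 201/14, M_4 = 0.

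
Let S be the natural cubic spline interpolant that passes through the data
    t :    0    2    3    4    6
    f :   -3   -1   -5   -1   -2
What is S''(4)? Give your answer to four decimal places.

-7.1136

Let σ_i = S''(x_i). Step sizes h_i = 2, 1, 1, 2; slopes of the chords Δ_i = (y_(i+1) - y_i)/h_i = 1, -4, 4, -1/2.
  2·σ_0 + 6·σ_1 + 1·σ_2 = 6(Δ_1 - Δ_0) = -30
  1·σ_1 + 4·σ_2 + 1·σ_3 = 6(Δ_2 - Δ_1) = 48
  1·σ_2 + 6·σ_3 + 2·σ_4 = 6(Δ_3 - Δ_2) = -27
Natural end conditions: σ_0 = σ_4 = 0.
Solving: σ_0 = 0, σ_1 = -335/44, σ_2 = 345/22, σ_3 = -313/44, σ_4 = 0.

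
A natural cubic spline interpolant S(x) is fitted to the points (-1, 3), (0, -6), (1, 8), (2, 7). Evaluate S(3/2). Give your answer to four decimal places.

Put m_i = S'' at the i-th knot. Here h = (1, 1, 1) and Δ = (-9, 14, -1), so the interior equations h_(i-1)·m_(i-1) + 2(h_(i-1)+h_i)·m_i + h_i·m_(i+1) = 6(Δ_i − Δ_(i-1)) read
  1·m_0 + 4·m_1 + 1·m_2 = 6(Δ_1 - Δ_0) = 138
  1·m_1 + 4·m_2 + 1·m_3 = 6(Δ_2 - Δ_1) = -90
Natural end conditions: m_0 = m_3 = 0.
Solving the tridiagonal system: m_0 = 0, m_1 = 214/5, m_2 = -166/5, m_3 = 0.
On [1, 2], S(x) = 8 + 151/15·(x - 1) - 83/5·(x - 1)² + 83/15·(x - 1)³.
With (x - 1) = 1/2: S(3/2) = 383/40.

9.5750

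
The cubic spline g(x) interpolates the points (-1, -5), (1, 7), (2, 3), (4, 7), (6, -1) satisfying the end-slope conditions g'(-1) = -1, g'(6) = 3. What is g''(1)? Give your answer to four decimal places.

Put M_i = g'' at the i-th knot. Here h = (2, 1, 2, 2) and Δ = (6, -4, 2, -4), so the interior equations h_(i-1)·M_(i-1) + 2(h_(i-1)+h_i)·M_i + h_i·M_(i+1) = 6(Δ_i − Δ_(i-1)) read
  2·M_0 + 6·M_1 + 1·M_2 = 6(Δ_1 - Δ_0) = -60
  1·M_1 + 6·M_2 + 2·M_3 = 6(Δ_2 - Δ_1) = 36
  2·M_2 + 8·M_3 + 2·M_4 = 6(Δ_3 - Δ_2) = -36
Clamped end conditions give two more equations: 2h_0·M_0 + h_0·M_1 = 6(Δ_0 - g'(-1)) = 42 and h_3·M_3 + 2h_3·M_4 = 6(g'(6) - Δ_3) = 42.
Forward elimination and back-substitution give M_0 = 2429/122, M_1 = -1148/61, M_2 = 799/61, M_3 = -725/61, M_4 = 1003/61.

-18.8197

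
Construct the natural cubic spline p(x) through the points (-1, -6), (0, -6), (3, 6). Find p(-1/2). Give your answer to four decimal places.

-6.1875

Put m_i = p'' at the i-th knot. Here h = (1, 3) and Δ = (0, 4), so the interior equations h_(i-1)·m_(i-1) + 2(h_(i-1)+h_i)·m_i + h_i·m_(i+1) = 6(Δ_i − Δ_(i-1)) read
  1·m_0 + 8·m_1 + 3·m_2 = 6(Δ_1 - Δ_0) = 24
Natural end conditions: m_0 = m_2 = 0.
Forward elimination and back-substitution give m_0 = 0, m_1 = 3, m_2 = 0.
On [-1, 0], p(x) = -6 - 1/2·(x + 1) + 0·(x + 1)² + 1/2·(x + 1)³.
With (x + 1) = 1/2: p(-1/2) = -99/16.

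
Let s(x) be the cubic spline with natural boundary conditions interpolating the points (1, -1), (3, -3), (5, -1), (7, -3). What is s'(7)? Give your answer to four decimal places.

With M_i denoting the second derivative at x_i, h_i = 2, 2, 2, and Δ_i = (y_(i+1) − y_i)/h_i = -1, 1, -1:
  2·M_0 + 8·M_1 + 2·M_2 = 6(Δ_1 - Δ_0) = 12
  2·M_1 + 8·M_2 + 2·M_3 = 6(Δ_2 - Δ_1) = -12
Natural end conditions: M_0 = M_3 = 0.
Forward elimination and back-substitution give M_0 = 0, M_1 = 2, M_2 = -2, M_3 = 0.
On [5, 7], s'(x) = b_2 + 2c_2·(x - 5) + 3d_2·(x - 5)² with b_2 = Δ_2 - h_2(2M_2 + M_3)/6 = 1/3, c_2 = M_2/2 = -1, d_2 = (M_3 - M_2)/(6h_2) = 1/6. So s'(7) = -5/3.

-1.6667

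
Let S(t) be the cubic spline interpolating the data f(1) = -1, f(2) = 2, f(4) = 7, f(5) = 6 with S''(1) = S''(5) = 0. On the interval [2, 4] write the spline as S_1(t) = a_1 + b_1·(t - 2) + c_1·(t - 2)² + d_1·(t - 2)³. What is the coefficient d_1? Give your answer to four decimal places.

-0.3750

With M_i denoting the second derivative at x_i, h_i = 1, 2, 1, and Δ_i = (y_(i+1) − y_i)/h_i = 3, 5/2, -1:
  1·M_0 + 6·M_1 + 2·M_2 = 6(Δ_1 - Δ_0) = -3
  2·M_1 + 6·M_2 + 1·M_3 = 6(Δ_2 - Δ_1) = -21
Natural end conditions: M_0 = M_3 = 0.
Hence M_0 = 0, M_1 = 3/4, M_2 = -15/4, M_3 = 0.
On [2, 4], with S_1(t) = a_1 + b_1·(t - 2) + c_1·(t - 2)² + d_1·(t - 2)³: c_1 = M_1/2 = 3/8, d_1 = (M_2 - M_1)/(6h_1) = -3/8, b_1 = Δ_1 - h_1(2M_1 + M_2)/6 = 13/4.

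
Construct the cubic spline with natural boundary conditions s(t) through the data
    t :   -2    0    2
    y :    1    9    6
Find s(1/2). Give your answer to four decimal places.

9.1523

With M_i denoting the second derivative at x_i, h_i = 2, 2, and Δ_i = (y_(i+1) − y_i)/h_i = 4, -3/2:
  2·M_0 + 8·M_1 + 2·M_2 = 6(Δ_1 - Δ_0) = -33
Natural end conditions: M_0 = M_2 = 0.
Solving the tridiagonal system: M_0 = 0, M_1 = -33/8, M_2 = 0.
On [0, 2], s(t) = 9 + 5/4·t - 33/16·t² + 11/32·t³.
With t = 1/2: s(1/2) = 2343/256.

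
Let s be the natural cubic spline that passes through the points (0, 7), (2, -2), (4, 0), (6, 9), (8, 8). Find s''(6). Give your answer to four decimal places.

-4.4732

Put m_i = s'' at the i-th knot. Here h = (2, 2, 2, 2) and Δ = (-9/2, 1, 9/2, -1/2), so the interior equations h_(i-1)·m_(i-1) + 2(h_(i-1)+h_i)·m_i + h_i·m_(i+1) = 6(Δ_i − Δ_(i-1)) read
  2·m_0 + 8·m_1 + 2·m_2 = 6(Δ_1 - Δ_0) = 33
  2·m_1 + 8·m_2 + 2·m_3 = 6(Δ_2 - Δ_1) = 21
  2·m_2 + 8·m_3 + 2·m_4 = 6(Δ_3 - Δ_2) = -30
Natural end conditions: m_0 = m_4 = 0.
Forward elimination and back-substitution give m_0 = 0, m_1 = 381/112, m_2 = 81/28, m_3 = -501/112, m_4 = 0.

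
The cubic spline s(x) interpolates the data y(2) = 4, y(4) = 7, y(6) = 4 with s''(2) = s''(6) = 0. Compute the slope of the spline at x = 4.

0

Let σ_i = s''(x_i). Step sizes h_i = 2, 2; slopes of the chords Δ_i = (y_(i+1) - y_i)/h_i = 3/2, -3/2.
  2·σ_0 + 8·σ_1 + 2·σ_2 = 6(Δ_1 - Δ_0) = -18
Natural end conditions: σ_0 = σ_2 = 0.
Hence σ_0 = 0, σ_1 = -9/4, σ_2 = 0.
On [4, 6], s'(x) = b_1 + 2c_1·(x - 4) + 3d_1·(x - 4)² with b_1 = Δ_1 - h_1(2σ_1 + σ_2)/6 = 0, c_1 = σ_1/2 = -9/8, d_1 = (σ_2 - σ_1)/(6h_1) = 3/16. So s'(4) = 0.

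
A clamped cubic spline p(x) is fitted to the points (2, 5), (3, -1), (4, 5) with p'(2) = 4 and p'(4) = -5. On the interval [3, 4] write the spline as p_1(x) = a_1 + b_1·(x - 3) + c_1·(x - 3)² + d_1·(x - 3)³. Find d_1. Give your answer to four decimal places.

Let σ_i = p''(x_i). Step sizes h_i = 1, 1; slopes of the chords Δ_i = (y_(i+1) - y_i)/h_i = -6, 6.
  1·σ_0 + 4·σ_1 + 1·σ_2 = 6(Δ_1 - Δ_0) = 72
Clamped end conditions give two more equations: 2h_0·σ_0 + h_0·σ_1 = 6(Δ_0 - p'(2)) = -60 and h_1·σ_1 + 2h_1·σ_2 = 6(p'(4) - Δ_1) = -66.
Solving: σ_0 = -105/2, σ_1 = 45, σ_2 = -111/2.
On [3, 4], with p_1(x) = a_1 + b_1·(x - 3) + c_1·(x - 3)² + d_1·(x - 3)³: c_1 = σ_1/2 = 45/2, d_1 = (σ_2 - σ_1)/(6h_1) = -67/4, b_1 = Δ_1 - h_1(2σ_1 + σ_2)/6 = 1/4.

-16.7500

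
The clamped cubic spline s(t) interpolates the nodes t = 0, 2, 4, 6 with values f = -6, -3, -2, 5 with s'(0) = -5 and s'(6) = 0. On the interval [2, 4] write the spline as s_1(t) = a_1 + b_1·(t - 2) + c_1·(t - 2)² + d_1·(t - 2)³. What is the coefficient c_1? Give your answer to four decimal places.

-2.6167

Write m_i for s''(x_i). With h_i = 2, 2, 2 and divided differences Δ_i = 3/2, 1/2, 7/2, the continuity of s' gives the tridiagonal system
  2·m_0 + 8·m_1 + 2·m_2 = 6(Δ_1 - Δ_0) = -6
  2·m_1 + 8·m_2 + 2·m_3 = 6(Δ_2 - Δ_1) = 18
Clamped end conditions give two more equations: 2h_0·m_0 + h_0·m_1 = 6(Δ_0 - s'(0)) = 39 and h_2·m_2 + 2h_2·m_3 = 6(s'(6) - Δ_2) = -21.
Hence m_0 = 371/30, m_1 = -157/30, m_2 = 167/30, m_3 = -241/30.
On [2, 4], with s_1(t) = a_1 + b_1·(t - 2) + c_1·(t - 2)² + d_1·(t - 2)³: c_1 = m_1/2 = -157/60, d_1 = (m_2 - m_1)/(6h_1) = 9/10, b_1 = Δ_1 - h_1(2m_1 + m_2)/6 = 32/15.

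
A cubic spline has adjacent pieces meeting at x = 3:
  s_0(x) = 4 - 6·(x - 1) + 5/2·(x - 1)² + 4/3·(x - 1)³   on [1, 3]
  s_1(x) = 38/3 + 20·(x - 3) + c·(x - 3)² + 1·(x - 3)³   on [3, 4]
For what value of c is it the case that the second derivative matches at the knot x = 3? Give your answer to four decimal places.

10.5000

s_0''(x) = 5 + 8·(x - 1), so s_0''(3) = 21. On the right, s_1''(3) = 2c, so c = 21/2.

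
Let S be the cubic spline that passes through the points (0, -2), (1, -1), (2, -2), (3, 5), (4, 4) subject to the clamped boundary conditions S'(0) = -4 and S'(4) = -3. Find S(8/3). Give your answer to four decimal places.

2.7804

With M_i denoting the second derivative at x_i, h_i = 1, 1, 1, 1, and Δ_i = (y_(i+1) − y_i)/h_i = 1, -1, 7, -1:
  1·M_0 + 4·M_1 + 1·M_2 = 6(Δ_1 - Δ_0) = -12
  1·M_1 + 4·M_2 + 1·M_3 = 6(Δ_2 - Δ_1) = 48
  1·M_2 + 4·M_3 + 1·M_4 = 6(Δ_3 - Δ_2) = -48
Clamped end conditions give two more equations: 2h_0·M_0 + h_0·M_1 = 6(Δ_0 - S'(0)) = 30 and h_3·M_3 + 2h_3·M_4 = 6(S'(4) - Δ_3) = -12.
Solving: M_0 = 607/28, M_1 = -187/14, M_2 = 79/4, M_3 = -247/14, M_4 = 79/28.
On [2, 3], S(t) = -2 + 47/14·(t - 2) + 79/8·(t - 2)² - 349/56·(t - 2)³.
With (t - 2) = 2/3: S(8/3) = 1051/378.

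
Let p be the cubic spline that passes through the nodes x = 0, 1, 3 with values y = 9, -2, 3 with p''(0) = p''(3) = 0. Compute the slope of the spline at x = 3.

Put m_i = p'' at the i-th knot. Here h = (1, 2) and Δ = (-11, 5/2), so the interior equations h_(i-1)·m_(i-1) + 2(h_(i-1)+h_i)·m_i + h_i·m_(i+1) = 6(Δ_i − Δ_(i-1)) read
  1·m_0 + 6·m_1 + 2·m_2 = 6(Δ_1 - Δ_0) = 81
Natural end conditions: m_0 = m_2 = 0.
Solving the tridiagonal system: m_0 = 0, m_1 = 27/2, m_2 = 0.
On [1, 3], p'(x) = b_1 + 2c_1·(x - 1) + 3d_1·(x - 1)² with b_1 = Δ_1 - h_1(2m_1 + m_2)/6 = -13/2, c_1 = m_1/2 = 27/4, d_1 = (m_2 - m_1)/(6h_1) = -9/8. So p'(3) = 7.

7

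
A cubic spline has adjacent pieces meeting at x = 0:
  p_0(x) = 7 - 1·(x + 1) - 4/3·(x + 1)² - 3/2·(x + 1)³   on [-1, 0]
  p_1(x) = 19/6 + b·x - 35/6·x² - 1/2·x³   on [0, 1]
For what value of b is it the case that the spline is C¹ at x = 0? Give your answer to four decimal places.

-8.1667

p_0'(x) = -1 - 8/3·(x + 1) - 9/2·(x + 1)², so p_0'(0) = -49/6. On the right, p_1'(0) = b, so b = -49/6.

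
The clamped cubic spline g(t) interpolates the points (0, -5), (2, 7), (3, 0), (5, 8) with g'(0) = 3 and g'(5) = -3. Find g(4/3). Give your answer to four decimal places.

5.3333

With m_i denoting the second derivative at x_i, h_i = 2, 1, 2, and Δ_i = (y_(i+1) − y_i)/h_i = 6, -7, 4:
  2·m_0 + 6·m_1 + 1·m_2 = 6(Δ_1 - Δ_0) = -78
  1·m_1 + 6·m_2 + 2·m_3 = 6(Δ_2 - Δ_1) = 66
Clamped end conditions give two more equations: 2h_0·m_0 + h_0·m_1 = 6(Δ_0 - g'(0)) = 18 and h_2·m_2 + 2h_2·m_3 = 6(g'(5) - Δ_2) = -42.
Hence m_0 = 123/8, m_1 = -87/4, m_2 = 87/4, m_3 = -171/8.
On [0, 2], g(t) = -5 + 3·t + 123/16·t² - 99/32·t³.
With t = 4/3: g(4/3) = 16/3.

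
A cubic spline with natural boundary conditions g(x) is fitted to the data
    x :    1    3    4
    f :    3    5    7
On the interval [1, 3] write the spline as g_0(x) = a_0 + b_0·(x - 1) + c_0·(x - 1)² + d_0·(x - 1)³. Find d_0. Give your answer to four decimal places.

0.0833

With σ_i denoting the second derivative at x_i, h_i = 2, 1, and Δ_i = (y_(i+1) − y_i)/h_i = 1, 2:
  2·σ_0 + 6·σ_1 + 1·σ_2 = 6(Δ_1 - Δ_0) = 6
Natural end conditions: σ_0 = σ_2 = 0.
Forward elimination and back-substitution give σ_0 = 0, σ_1 = 1, σ_2 = 0.
On [1, 3], with g_0(x) = a_0 + b_0·(x - 1) + c_0·(x - 1)² + d_0·(x - 1)³: c_0 = σ_0/2 = 0, d_0 = (σ_1 - σ_0)/(6h_0) = 1/12, b_0 = Δ_0 - h_0(2σ_0 + σ_1)/6 = 2/3.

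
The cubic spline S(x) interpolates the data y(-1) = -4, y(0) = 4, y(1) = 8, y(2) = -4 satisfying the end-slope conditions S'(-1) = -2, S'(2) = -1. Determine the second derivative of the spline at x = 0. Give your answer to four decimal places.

Write σ_i for S''(x_i). With h_i = 1, 1, 1 and divided differences Δ_i = 8, 4, -12, the continuity of S' gives the tridiagonal system
  1·σ_0 + 4·σ_1 + 1·σ_2 = 6(Δ_1 - Δ_0) = -24
  1·σ_1 + 4·σ_2 + 1·σ_3 = 6(Δ_2 - Δ_1) = -96
Clamped end conditions give two more equations: 2h_0·σ_0 + h_0·σ_1 = 6(Δ_0 - S'(-1)) = 60 and h_2·σ_2 + 2h_2·σ_3 = 6(S'(2) - Δ_2) = 66.
Solving the tridiagonal system: σ_0 = 98/3, σ_1 = -16/3, σ_2 = -106/3, σ_3 = 152/3.

-5.3333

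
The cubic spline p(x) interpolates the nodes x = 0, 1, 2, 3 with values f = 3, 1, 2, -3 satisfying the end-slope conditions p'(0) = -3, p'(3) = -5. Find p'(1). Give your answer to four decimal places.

Write M_i for p''(x_i). With h_i = 1, 1, 1 and divided differences Δ_i = -2, 1, -5, the continuity of p' gives the tridiagonal system
  1·M_0 + 4·M_1 + 1·M_2 = 6(Δ_1 - Δ_0) = 18
  1·M_1 + 4·M_2 + 1·M_3 = 6(Δ_2 - Δ_1) = -36
Clamped end conditions give two more equations: 2h_0·M_0 + h_0·M_1 = 6(Δ_0 - p'(0)) = 6 and h_2·M_2 + 2h_2·M_3 = 6(p'(3) - Δ_2) = 0.
Forward elimination and back-substitution give M_0 = -14/15, M_1 = 118/15, M_2 = -188/15, M_3 = 94/15.
On [1, 2], p'(x) = b_1 + 2c_1·(x - 1) + 3d_1·(x - 1)² with b_1 = Δ_1 - h_1(2M_1 + M_2)/6 = 7/15, c_1 = M_1/2 = 59/15, d_1 = (M_2 - M_1)/(6h_1) = -17/5. So p'(1) = 7/15.

0.4667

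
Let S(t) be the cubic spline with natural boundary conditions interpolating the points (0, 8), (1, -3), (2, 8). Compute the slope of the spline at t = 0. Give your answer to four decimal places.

Write σ_i for S''(x_i). With h_i = 1, 1 and divided differences Δ_i = -11, 11, the continuity of S' gives the tridiagonal system
  1·σ_0 + 4·σ_1 + 1·σ_2 = 6(Δ_1 - Δ_0) = 132
Natural end conditions: σ_0 = σ_2 = 0.
Hence σ_0 = 0, σ_1 = 33, σ_2 = 0.
On [0, 1], S'(t) = b_0 + 2c_0·t + 3d_0·t² with b_0 = Δ_0 - h_0(2σ_0 + σ_1)/6 = -33/2, c_0 = σ_0/2 = 0, d_0 = (σ_1 - σ_0)/(6h_0) = 11/2. So S'(0) = -33/2.

-16.5000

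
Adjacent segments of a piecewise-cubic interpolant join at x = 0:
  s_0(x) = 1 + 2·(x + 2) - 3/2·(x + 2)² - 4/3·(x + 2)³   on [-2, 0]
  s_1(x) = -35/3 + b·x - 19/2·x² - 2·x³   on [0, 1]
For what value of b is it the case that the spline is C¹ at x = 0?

s_0'(x) = 2 - 3·(x + 2) - 4·(x + 2)², so s_0'(0) = -20. On the right, s_1'(0) = b, so b = -20.

-20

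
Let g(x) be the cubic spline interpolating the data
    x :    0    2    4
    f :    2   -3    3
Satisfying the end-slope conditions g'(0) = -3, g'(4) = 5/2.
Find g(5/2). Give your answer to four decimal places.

-2.1563

With σ_i denoting the second derivative at x_i, h_i = 2, 2, and Δ_i = (y_(i+1) − y_i)/h_i = -5/2, 3:
  2·σ_0 + 8·σ_1 + 2·σ_2 = 6(Δ_1 - Δ_0) = 33
Clamped end conditions give two more equations: 2h_0·σ_0 + h_0·σ_1 = 6(Δ_0 - g'(0)) = 3 and h_1·σ_1 + 2h_1·σ_2 = 6(g'(4) - Δ_1) = -3.
Forward elimination and back-substitution give σ_0 = -2, σ_1 = 11/2, σ_2 = -7/2.
On [2, 4], g(x) = -3 + 1/2·(x - 2) + 11/4·(x - 2)² - 3/4·(x - 2)³.
With (x - 2) = 1/2: g(5/2) = -69/32.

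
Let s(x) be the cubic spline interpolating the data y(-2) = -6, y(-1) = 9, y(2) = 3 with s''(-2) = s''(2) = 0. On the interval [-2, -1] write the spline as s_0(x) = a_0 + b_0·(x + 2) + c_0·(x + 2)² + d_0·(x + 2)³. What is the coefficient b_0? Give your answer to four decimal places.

With M_i denoting the second derivative at x_i, h_i = 1, 3, and Δ_i = (y_(i+1) − y_i)/h_i = 15, -2:
  1·M_0 + 8·M_1 + 3·M_2 = 6(Δ_1 - Δ_0) = -102
Natural end conditions: M_0 = M_2 = 0.
Solving the tridiagonal system: M_0 = 0, M_1 = -51/4, M_2 = 0.
On [-2, -1], with s_0(x) = a_0 + b_0·(x + 2) + c_0·(x + 2)² + d_0·(x + 2)³: c_0 = M_0/2 = 0, d_0 = (M_1 - M_0)/(6h_0) = -17/8, b_0 = Δ_0 - h_0(2M_0 + M_1)/6 = 137/8.

17.1250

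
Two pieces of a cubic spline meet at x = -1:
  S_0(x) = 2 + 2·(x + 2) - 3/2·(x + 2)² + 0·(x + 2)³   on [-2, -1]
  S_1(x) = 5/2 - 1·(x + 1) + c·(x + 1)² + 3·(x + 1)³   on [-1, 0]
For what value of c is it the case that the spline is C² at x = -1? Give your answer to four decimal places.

S_0''(x) = -3 + 0·(x + 2), so S_0''(-1) = -3. On the right, S_1''(-1) = 2c, so c = -3/2.

-1.5000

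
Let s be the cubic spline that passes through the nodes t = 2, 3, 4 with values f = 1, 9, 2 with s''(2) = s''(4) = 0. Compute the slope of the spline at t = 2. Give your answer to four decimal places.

11.7500

Let M_i = s''(x_i). Step sizes h_i = 1, 1; slopes of the chords Δ_i = (y_(i+1) - y_i)/h_i = 8, -7.
  1·M_0 + 4·M_1 + 1·M_2 = 6(Δ_1 - Δ_0) = -90
Natural end conditions: M_0 = M_2 = 0.
Forward elimination and back-substitution give M_0 = 0, M_1 = -45/2, M_2 = 0.
On [2, 3], s'(t) = b_0 + 2c_0·(t - 2) + 3d_0·(t - 2)² with b_0 = Δ_0 - h_0(2M_0 + M_1)/6 = 47/4, c_0 = M_0/2 = 0, d_0 = (M_1 - M_0)/(6h_0) = -15/4. So s'(2) = 47/4.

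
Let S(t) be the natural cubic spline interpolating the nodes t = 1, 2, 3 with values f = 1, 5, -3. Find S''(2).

-18

Let m_i = S''(x_i). Step sizes h_i = 1, 1; slopes of the chords Δ_i = (y_(i+1) - y_i)/h_i = 4, -8.
  1·m_0 + 4·m_1 + 1·m_2 = 6(Δ_1 - Δ_0) = -72
Natural end conditions: m_0 = m_2 = 0.
Solving the tridiagonal system: m_0 = 0, m_1 = -18, m_2 = 0.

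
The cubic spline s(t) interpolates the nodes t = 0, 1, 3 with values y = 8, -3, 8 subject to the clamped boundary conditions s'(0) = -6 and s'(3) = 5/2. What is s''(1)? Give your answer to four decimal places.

Write M_i for s''(x_i). With h_i = 1, 2 and divided differences Δ_i = -11, 11/2, the continuity of s' gives the tridiagonal system
  1·M_0 + 6·M_1 + 2·M_2 = 6(Δ_1 - Δ_0) = 99
Clamped end conditions give two more equations: 2h_0·M_0 + h_0·M_1 = 6(Δ_0 - s'(0)) = -30 and h_1·M_1 + 2h_1·M_2 = 6(s'(3) - Δ_1) = -18.
Forward elimination and back-substitution give M_0 = -86/3, M_1 = 82/3, M_2 = -109/6.

27.3333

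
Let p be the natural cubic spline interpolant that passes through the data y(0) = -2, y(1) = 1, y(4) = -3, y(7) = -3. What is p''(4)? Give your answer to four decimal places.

With σ_i denoting the second derivative at x_i, h_i = 1, 3, 3, and Δ_i = (y_(i+1) − y_i)/h_i = 3, -4/3, 0:
  1·σ_0 + 8·σ_1 + 3·σ_2 = 6(Δ_1 - Δ_0) = -26
  3·σ_1 + 12·σ_2 + 3·σ_3 = 6(Δ_2 - Δ_1) = 8
Natural end conditions: σ_0 = σ_3 = 0.
Forward elimination and back-substitution give σ_0 = 0, σ_1 = -112/29, σ_2 = 142/87, σ_3 = 0.

1.6322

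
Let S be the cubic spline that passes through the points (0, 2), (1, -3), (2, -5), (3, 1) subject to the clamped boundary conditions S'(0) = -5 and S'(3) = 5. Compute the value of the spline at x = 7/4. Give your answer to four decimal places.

Put m_i = S'' at the i-th knot. Here h = (1, 1, 1) and Δ = (-5, -2, 6), so the interior equations h_(i-1)·m_(i-1) + 2(h_(i-1)+h_i)·m_i + h_i·m_(i+1) = 6(Δ_i − Δ_(i-1)) read
  1·m_0 + 4·m_1 + 1·m_2 = 6(Δ_1 - Δ_0) = 18
  1·m_1 + 4·m_2 + 1·m_3 = 6(Δ_2 - Δ_1) = 48
Clamped end conditions give two more equations: 2h_0·m_0 + h_0·m_1 = 6(Δ_0 - S'(0)) = 0 and h_2·m_2 + 2h_2·m_3 = 6(S'(3) - Δ_2) = -6.
Forward elimination and back-substitution give m_0 = -8/15, m_1 = 16/15, m_2 = 214/15, m_3 = -152/15.
On [1, 2], S(x) = -3 - 71/15·(x - 1) + 8/15·(x - 1)² + 11/5·(x - 1)³.
With (x - 1) = 3/4: S(7/4) = -1703/320.

-5.3219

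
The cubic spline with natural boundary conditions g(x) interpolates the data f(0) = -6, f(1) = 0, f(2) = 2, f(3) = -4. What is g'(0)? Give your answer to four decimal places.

6.5333

Write σ_i for g''(x_i). With h_i = 1, 1, 1 and divided differences Δ_i = 6, 2, -6, the continuity of g' gives the tridiagonal system
  1·σ_0 + 4·σ_1 + 1·σ_2 = 6(Δ_1 - Δ_0) = -24
  1·σ_1 + 4·σ_2 + 1·σ_3 = 6(Δ_2 - Δ_1) = -48
Natural end conditions: σ_0 = σ_3 = 0.
Forward elimination and back-substitution give σ_0 = 0, σ_1 = -16/5, σ_2 = -56/5, σ_3 = 0.
On [0, 1], g'(x) = b_0 + 2c_0·x + 3d_0·x² with b_0 = Δ_0 - h_0(2σ_0 + σ_1)/6 = 98/15, c_0 = σ_0/2 = 0, d_0 = (σ_1 - σ_0)/(6h_0) = -8/15. So g'(0) = 98/15.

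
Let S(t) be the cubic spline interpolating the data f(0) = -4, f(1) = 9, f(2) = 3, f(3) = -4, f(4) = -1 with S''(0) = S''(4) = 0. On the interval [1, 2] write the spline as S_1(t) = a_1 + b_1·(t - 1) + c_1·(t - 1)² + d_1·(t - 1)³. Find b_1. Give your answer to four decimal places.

3.3214

Put m_i = S'' at the i-th knot. Here h = (1, 1, 1, 1) and Δ = (13, -6, -7, 3), so the interior equations h_(i-1)·m_(i-1) + 2(h_(i-1)+h_i)·m_i + h_i·m_(i+1) = 6(Δ_i − Δ_(i-1)) read
  1·m_0 + 4·m_1 + 1·m_2 = 6(Δ_1 - Δ_0) = -114
  1·m_1 + 4·m_2 + 1·m_3 = 6(Δ_2 - Δ_1) = -6
  1·m_2 + 4·m_3 + 1·m_4 = 6(Δ_3 - Δ_2) = 60
Natural end conditions: m_0 = m_4 = 0.
Forward elimination and back-substitution give m_0 = 0, m_1 = -813/28, m_2 = 15/7, m_3 = 405/28, m_4 = 0.
On [1, 2], with S_1(t) = a_1 + b_1·(t - 1) + c_1·(t - 1)² + d_1·(t - 1)³: c_1 = m_1/2 = -813/56, d_1 = (m_2 - m_1)/(6h_1) = 291/56, b_1 = Δ_1 - h_1(2m_1 + m_2)/6 = 93/28.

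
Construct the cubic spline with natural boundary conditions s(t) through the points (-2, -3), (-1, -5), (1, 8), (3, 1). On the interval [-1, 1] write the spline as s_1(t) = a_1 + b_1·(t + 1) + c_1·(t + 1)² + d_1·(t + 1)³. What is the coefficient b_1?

Put m_i = s'' at the i-th knot. Here h = (1, 2, 2) and Δ = (-2, 13/2, -7/2), so the interior equations h_(i-1)·m_(i-1) + 2(h_(i-1)+h_i)·m_i + h_i·m_(i+1) = 6(Δ_i − Δ_(i-1)) read
  1·m_0 + 6·m_1 + 2·m_2 = 6(Δ_1 - Δ_0) = 51
  2·m_1 + 8·m_2 + 2·m_3 = 6(Δ_2 - Δ_1) = -60
Natural end conditions: m_0 = m_3 = 0.
Hence m_0 = 0, m_1 = 12, m_2 = -21/2, m_3 = 0.
On [-1, 1], with s_1(t) = a_1 + b_1·(t + 1) + c_1·(t + 1)² + d_1·(t + 1)³: c_1 = m_1/2 = 6, d_1 = (m_2 - m_1)/(6h_1) = -15/8, b_1 = Δ_1 - h_1(2m_1 + m_2)/6 = 2.

2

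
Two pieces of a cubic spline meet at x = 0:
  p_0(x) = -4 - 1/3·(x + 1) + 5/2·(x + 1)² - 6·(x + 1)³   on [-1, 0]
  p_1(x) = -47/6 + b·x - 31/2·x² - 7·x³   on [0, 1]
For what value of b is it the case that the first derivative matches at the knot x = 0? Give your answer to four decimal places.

-13.3333

p_0'(x) = -1/3 + 5·(x + 1) - 18·(x + 1)², so p_0'(0) = -40/3. On the right, p_1'(0) = b, so b = -40/3.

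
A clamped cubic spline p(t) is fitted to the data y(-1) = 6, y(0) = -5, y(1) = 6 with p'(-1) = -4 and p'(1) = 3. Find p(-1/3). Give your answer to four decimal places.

With M_i denoting the second derivative at x_i, h_i = 1, 1, and Δ_i = (y_(i+1) − y_i)/h_i = -11, 11:
  1·M_0 + 4·M_1 + 1·M_2 = 6(Δ_1 - Δ_0) = 132
Clamped end conditions give two more equations: 2h_0·M_0 + h_0·M_1 = 6(Δ_0 - p'(-1)) = -42 and h_1·M_1 + 2h_1·M_2 = 6(p'(1) - Δ_1) = -48.
Forward elimination and back-substitution give M_0 = -101/2, M_1 = 59, M_2 = -107/2.
On [-1, 0], p(t) = 6 - 4·(t + 1) - 101/4·(t + 1)² + 73/4·(t + 1)³.
With (t + 1) = 2/3: p(-1/3) = -67/27.

-2.4815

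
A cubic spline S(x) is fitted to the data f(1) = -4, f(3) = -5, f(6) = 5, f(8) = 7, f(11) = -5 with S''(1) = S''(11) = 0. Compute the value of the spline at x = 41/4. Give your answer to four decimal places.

Write m_i for S''(x_i). With h_i = 2, 3, 2, 3 and divided differences Δ_i = -1/2, 10/3, 1, -4, the continuity of S' gives the tridiagonal system
  2·m_0 + 10·m_1 + 3·m_2 = 6(Δ_1 - Δ_0) = 23
  3·m_1 + 10·m_2 + 2·m_3 = 6(Δ_2 - Δ_1) = -14
  2·m_2 + 10·m_3 + 3·m_4 = 6(Δ_3 - Δ_2) = -30
Natural end conditions: m_0 = m_4 = 0.
Hence m_0 = 0, m_1 = 408/145, m_2 = -149/87, m_3 = -1156/435, m_4 = 0.
On [8, 11], S(x) = 7 - 584/435·(x - 8) - 578/435·(x - 8)² + 578/3915·(x - 8)³.
With (x - 8) = 9/4: S(41/4) = -989/928.

-1.0657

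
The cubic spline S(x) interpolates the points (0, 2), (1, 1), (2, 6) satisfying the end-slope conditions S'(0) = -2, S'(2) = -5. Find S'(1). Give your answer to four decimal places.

4.7500

Let M_i = S''(x_i). Step sizes h_i = 1, 1; slopes of the chords Δ_i = (y_(i+1) - y_i)/h_i = -1, 5.
  1·M_0 + 4·M_1 + 1·M_2 = 6(Δ_1 - Δ_0) = 36
Clamped end conditions give two more equations: 2h_0·M_0 + h_0·M_1 = 6(Δ_0 - S'(0)) = 6 and h_1·M_1 + 2h_1·M_2 = 6(S'(2) - Δ_1) = -60.
Forward elimination and back-substitution give M_0 = -15/2, M_1 = 21, M_2 = -81/2.
On [1, 2], S'(x) = b_1 + 2c_1·(x - 1) + 3d_1·(x - 1)² with b_1 = Δ_1 - h_1(2M_1 + M_2)/6 = 19/4, c_1 = M_1/2 = 21/2, d_1 = (M_2 - M_1)/(6h_1) = -41/4. So S'(1) = 19/4.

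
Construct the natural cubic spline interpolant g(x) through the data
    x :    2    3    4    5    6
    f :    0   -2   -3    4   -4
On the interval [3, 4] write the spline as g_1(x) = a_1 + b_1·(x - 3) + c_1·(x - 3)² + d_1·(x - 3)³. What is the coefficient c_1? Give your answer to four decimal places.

-1.7143

With σ_i denoting the second derivative at x_i, h_i = 1, 1, 1, 1, and Δ_i = (y_(i+1) − y_i)/h_i = -2, -1, 7, -8:
  1·σ_0 + 4·σ_1 + 1·σ_2 = 6(Δ_1 - Δ_0) = 6
  1·σ_1 + 4·σ_2 + 1·σ_3 = 6(Δ_2 - Δ_1) = 48
  1·σ_2 + 4·σ_3 + 1·σ_4 = 6(Δ_3 - Δ_2) = -90
Natural end conditions: σ_0 = σ_4 = 0.
Hence σ_0 = 0, σ_1 = -24/7, σ_2 = 138/7, σ_3 = -192/7, σ_4 = 0.
On [3, 4], with g_1(x) = a_1 + b_1·(x - 3) + c_1·(x - 3)² + d_1·(x - 3)³: c_1 = σ_1/2 = -12/7, d_1 = (σ_2 - σ_1)/(6h_1) = 27/7, b_1 = Δ_1 - h_1(2σ_1 + σ_2)/6 = -22/7.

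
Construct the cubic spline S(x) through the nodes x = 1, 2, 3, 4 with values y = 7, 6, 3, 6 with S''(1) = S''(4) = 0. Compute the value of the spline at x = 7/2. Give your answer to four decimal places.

Let m_i = S''(x_i). Step sizes h_i = 1, 1, 1; slopes of the chords Δ_i = (y_(i+1) - y_i)/h_i = -1, -3, 3.
  1·m_0 + 4·m_1 + 1·m_2 = 6(Δ_1 - Δ_0) = -12
  1·m_1 + 4·m_2 + 1·m_3 = 6(Δ_2 - Δ_1) = 36
Natural end conditions: m_0 = m_3 = 0.
Forward elimination and back-substitution give m_0 = 0, m_1 = -28/5, m_2 = 52/5, m_3 = 0.
On [3, 4], S(x) = 3 - 7/15·(x - 3) + 26/5·(x - 3)² - 26/15·(x - 3)³.
With (x - 3) = 1/2: S(7/2) = 77/20.

3.8500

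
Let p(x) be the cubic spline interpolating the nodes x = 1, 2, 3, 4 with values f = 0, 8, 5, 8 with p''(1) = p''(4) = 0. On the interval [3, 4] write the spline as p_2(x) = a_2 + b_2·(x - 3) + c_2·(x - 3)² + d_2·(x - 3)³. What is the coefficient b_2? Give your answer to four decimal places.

-1.6667

Let σ_i = p''(x_i). Step sizes h_i = 1, 1, 1; slopes of the chords Δ_i = (y_(i+1) - y_i)/h_i = 8, -3, 3.
  1·σ_0 + 4·σ_1 + 1·σ_2 = 6(Δ_1 - Δ_0) = -66
  1·σ_1 + 4·σ_2 + 1·σ_3 = 6(Δ_2 - Δ_1) = 36
Natural end conditions: σ_0 = σ_3 = 0.
Hence σ_0 = 0, σ_1 = -20, σ_2 = 14, σ_3 = 0.
On [3, 4], with p_2(x) = a_2 + b_2·(x - 3) + c_2·(x - 3)² + d_2·(x - 3)³: c_2 = σ_2/2 = 7, d_2 = (σ_3 - σ_2)/(6h_2) = -7/3, b_2 = Δ_2 - h_2(2σ_2 + σ_3)/6 = -5/3.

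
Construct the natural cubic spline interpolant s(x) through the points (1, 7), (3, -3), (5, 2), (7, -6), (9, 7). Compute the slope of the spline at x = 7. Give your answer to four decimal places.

Put M_i = s'' at the i-th knot. Here h = (2, 2, 2, 2) and Δ = (-5, 5/2, -4, 13/2), so the interior equations h_(i-1)·M_(i-1) + 2(h_(i-1)+h_i)·M_i + h_i·M_(i+1) = 6(Δ_i − Δ_(i-1)) read
  2·M_0 + 8·M_1 + 2·M_2 = 6(Δ_1 - Δ_0) = 45
  2·M_1 + 8·M_2 + 2·M_3 = 6(Δ_2 - Δ_1) = -39
  2·M_2 + 8·M_3 + 2·M_4 = 6(Δ_3 - Δ_2) = 63
Natural end conditions: M_0 = M_4 = 0.
Forward elimination and back-substitution give M_0 = 0, M_1 = 447/56, M_2 = -66/7, M_3 = 573/56, M_4 = 0.
On [7, 9], s'(x) = b_3 + 2c_3·(x - 7) + 3d_3·(x - 7)² with b_3 = Δ_3 - h_3(2M_3 + M_4)/6 = -9/28, c_3 = M_3/2 = 573/112, d_3 = (M_4 - M_3)/(6h_3) = -191/224. So s'(7) = -9/28.

-0.3214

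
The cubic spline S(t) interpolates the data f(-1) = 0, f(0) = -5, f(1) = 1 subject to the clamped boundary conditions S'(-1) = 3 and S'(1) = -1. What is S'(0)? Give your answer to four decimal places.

0.2500

Let M_i = S''(x_i). Step sizes h_i = 1, 1; slopes of the chords Δ_i = (y_(i+1) - y_i)/h_i = -5, 6.
  1·M_0 + 4·M_1 + 1·M_2 = 6(Δ_1 - Δ_0) = 66
Clamped end conditions give two more equations: 2h_0·M_0 + h_0·M_1 = 6(Δ_0 - S'(-1)) = -48 and h_1·M_1 + 2h_1·M_2 = 6(S'(1) - Δ_1) = -42.
Hence M_0 = -85/2, M_1 = 37, M_2 = -79/2.
On [0, 1], S'(t) = b_1 + 2c_1·t + 3d_1·t² with b_1 = Δ_1 - h_1(2M_1 + M_2)/6 = 1/4, c_1 = M_1/2 = 37/2, d_1 = (M_2 - M_1)/(6h_1) = -51/4. So S'(0) = 1/4.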